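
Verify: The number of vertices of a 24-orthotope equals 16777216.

True. The 24-cube has 2^24 = 16777216 vertices.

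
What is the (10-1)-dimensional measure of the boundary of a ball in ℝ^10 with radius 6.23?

|∂B_10(6.23)| ≈ 3.60546e+08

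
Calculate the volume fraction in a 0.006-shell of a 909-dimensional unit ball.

Shell fraction = 1 - (1-0.006)^909 ≈ 0.995791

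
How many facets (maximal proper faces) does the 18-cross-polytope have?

An n-cross-polytope has 2^(k+1)·C(n,k+1) k-faces. Here 2^18·C(18,18) = 262144·1 = 262144.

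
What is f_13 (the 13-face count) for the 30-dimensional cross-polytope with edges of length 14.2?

f_13(30-orthoplex) = 2^14 · (30 choose 14) = 2382605107200.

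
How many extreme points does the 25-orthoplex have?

Number of vertices = 2n = 50.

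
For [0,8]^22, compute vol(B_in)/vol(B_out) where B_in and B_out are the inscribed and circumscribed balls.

V_in/V_out = n^(-n/2) = 22^(-22/2) ≈ 1.7114e-15.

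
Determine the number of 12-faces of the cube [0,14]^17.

Choose 12 of 17 axes to span the face (C(17,12) = 6188 ways), then fix each of the remaining 5 coordinates at one of its two extreme values (2^5 = 32 ways): 6188·32 = 198016.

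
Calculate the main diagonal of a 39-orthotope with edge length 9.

Diagonal = √39 · 9 ≈ 56.205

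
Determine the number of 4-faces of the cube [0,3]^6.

Number of 4-faces = C(6,4) · 2^(6-4) = 15 · 4 = 60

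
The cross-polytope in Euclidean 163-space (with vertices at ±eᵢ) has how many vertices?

The 163-dimensional cross-polytope has 2n = 2·163 = 326 vertices.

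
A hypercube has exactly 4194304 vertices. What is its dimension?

The n-cube has 2^n vertices, and 4194304 = 2^22, so n = 22.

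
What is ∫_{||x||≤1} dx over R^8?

V_8(1) = π^(8/2) · (1)^8 / Γ(8/2 + 1) = π^4/24 ≈ 4.05871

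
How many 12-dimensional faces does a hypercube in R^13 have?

An n-cube has C(n,k)·2^(n-k) k-faces. Here C(13,12)·2^1 = 13·2 = 26.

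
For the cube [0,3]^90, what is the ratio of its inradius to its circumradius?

For an n-cube of any side s, the inradius is s/2 and the circumradius is s√n/2, so the ratio is 1/√90 ≈ 0.105409.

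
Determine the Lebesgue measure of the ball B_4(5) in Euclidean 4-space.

Volume = π^{4/2}·(5)^4/Γ(3) = 625·π^2/2 ≈ 3084.25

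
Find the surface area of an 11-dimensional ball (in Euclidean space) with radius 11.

S_11(11) = 2·π^(11/2)·(11)^10 / Γ(11/2) = 1659995174464·π^5/945 ≈ 5.37557e+11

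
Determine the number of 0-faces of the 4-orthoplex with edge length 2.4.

An n-cross-polytope has 2^(k+1)·C(n,k+1) k-faces. Here 2^1·C(4,1) = 2·4 = 8.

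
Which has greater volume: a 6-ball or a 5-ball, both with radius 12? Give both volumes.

V_6(12) ≈ 1.54307e+07. V_5(12) ≈ 1.3098e+06. The 6-ball is larger.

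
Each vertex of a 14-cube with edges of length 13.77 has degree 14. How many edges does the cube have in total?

Number of 1-faces = C(14,1)·2^(14-1) = 14·8192 = 114688.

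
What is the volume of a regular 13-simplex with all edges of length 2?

For a regular n-simplex with edge a, V = (a^n / n!)·√((n+1)/2^n). With a=2, n=13: V ≈ 5.43849e-08.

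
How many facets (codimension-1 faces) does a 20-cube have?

f_19(20-cube) = (20 choose 19) · 2^1 = 40.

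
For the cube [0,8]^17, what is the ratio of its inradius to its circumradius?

Ratio = (s/2)/(s√17/2) = 17^(-1/2) ≈ 0.242536.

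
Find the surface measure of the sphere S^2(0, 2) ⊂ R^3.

S_3(2) = 2·π^(3/2)·(2)^2 / Γ(3/2) = 4πr² = 4π·(2)² ≈ 50.2655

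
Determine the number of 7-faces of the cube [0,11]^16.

f_7(16-cube) = (16 choose 7) · 2^9 = 5857280.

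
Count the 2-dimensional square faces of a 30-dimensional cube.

An n-cube has C(n,k)·2^(n-k) k-faces. Here C(30,2)·2^28 = 435·268435456 = 116769423360.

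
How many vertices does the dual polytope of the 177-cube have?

The 177-dimensional cross-polytope has 2n = 2·177 = 354 vertices.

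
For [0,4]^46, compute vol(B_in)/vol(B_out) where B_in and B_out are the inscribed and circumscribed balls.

V_in / V_out = (r_in/r_out)^46 = (1/√46)^46 = 46^(-46/2) ≈ 5.70913e-39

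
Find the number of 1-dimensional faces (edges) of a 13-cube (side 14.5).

Number of 1-faces = C(13,1)·2^(13-1) = 13·4096 = 53248.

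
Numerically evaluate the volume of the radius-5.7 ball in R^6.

The n-ball volume is π^(n/2)·r^n/Γ(n/2+1). With n=6, r=5.7: V ≈ 177234.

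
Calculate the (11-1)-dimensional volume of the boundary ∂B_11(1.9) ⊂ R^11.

S_11(1.9) = 2·π^(11/2)·(1.9)^10 / Γ(11/2) ≈ 12706.7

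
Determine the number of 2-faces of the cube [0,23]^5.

f_2(5-cube) = (5 choose 2) · 2^3 = 80.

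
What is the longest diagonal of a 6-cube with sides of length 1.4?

d = √(1.4² + 1.4² + ... + 1.4²) [6 terms] = √(6·1.4²) = 1.4√6 ≈ 3.42929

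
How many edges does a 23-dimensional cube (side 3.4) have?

An n-cube has n·2^(n-1) edges. With n = 23: 23·4194304 = 96468992.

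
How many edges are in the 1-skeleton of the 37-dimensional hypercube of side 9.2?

Each of the 2^37 = 137438953472 vertices has degree 37; total edges = 37·2^37/2 = 2542620639232.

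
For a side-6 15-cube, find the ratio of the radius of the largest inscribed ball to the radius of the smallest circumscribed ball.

For an n-cube of any side s, the inradius is s/2 and the circumradius is s√n/2, so the ratio is 1/√15 ≈ 0.258199.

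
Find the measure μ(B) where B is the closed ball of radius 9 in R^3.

Volume = π^{3/2}·(9)^3/Γ(5/2) = 972·π ≈ 3053.63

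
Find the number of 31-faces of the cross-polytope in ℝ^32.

Each 31-face is the convex hull of 32 vertices, one chosen as ±e_i from each of 32 distinct axes: 2^32·C(32,32) = 4294967296.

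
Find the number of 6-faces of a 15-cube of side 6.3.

An n-cube has C(n,k)·2^(n-k) k-faces. Here C(15,6)·2^9 = 5005·512 = 2562560.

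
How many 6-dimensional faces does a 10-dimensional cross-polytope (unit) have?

An n-cross-polytope has 2^(k+1)·C(n,k+1) k-faces. Here 2^7·C(10,7) = 128·120 = 15360.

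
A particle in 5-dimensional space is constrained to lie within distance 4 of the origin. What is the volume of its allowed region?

V_5(4) = π^(5/2) · (4)^5 / Γ(5/2 + 1) = 8192·π^2/15 ≈ 5390.12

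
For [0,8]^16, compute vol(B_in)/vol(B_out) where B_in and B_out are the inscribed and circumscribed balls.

The radii are 8/2 and 8√16/2, so the volume ratio is (1/√16)^16 = 16^{-16/2} ≈ 2.32831e-10.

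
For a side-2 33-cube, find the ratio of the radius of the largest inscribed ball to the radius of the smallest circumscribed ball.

r_in / r_out = (2/2) / (2√33/2) = 1/√33 ≈ 0.174078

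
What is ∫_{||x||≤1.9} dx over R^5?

V_5(1.9) = π^(5/2) · (1.9)^5 / Γ(5/2 + 1) ≈ 130.337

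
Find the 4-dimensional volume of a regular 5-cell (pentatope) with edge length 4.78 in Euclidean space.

For a regular n-simplex with edge a, V = (a^n / n!)·√((n+1)/2^n). With a=4.78, n=4: V ≈ 12.1598.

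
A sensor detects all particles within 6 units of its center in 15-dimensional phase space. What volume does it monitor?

V_15(6) = π^(15/2) · (6)^15 / Γ(15/2 + 1) = 1486016741376·π^7/25025 ≈ 1.79349e+11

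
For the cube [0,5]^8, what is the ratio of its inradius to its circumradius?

r_in / r_out = (5/2) / (5√8/2) = 1/√8 ≈ 0.353553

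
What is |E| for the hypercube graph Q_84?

An n-cube has n·2^(n-1) edges. With n = 84: 84·9671406556917033397649408 = 812398150781030805402550272.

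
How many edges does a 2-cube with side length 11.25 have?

Each of the 2^2 = 4 vertices has degree 2; total edges = 2·2^2/2 = 4.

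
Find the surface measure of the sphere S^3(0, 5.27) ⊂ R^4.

|∂B_4(5.27)| ≈ 2889.09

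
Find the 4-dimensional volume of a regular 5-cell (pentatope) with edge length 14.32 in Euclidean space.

Volume = 14.32^4 · √(5/2^4) / 4! ≈ 979.458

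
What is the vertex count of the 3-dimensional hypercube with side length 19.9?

Number of vertices = 2^3 = 8.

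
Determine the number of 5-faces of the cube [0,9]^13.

Number of 5-faces = C(13,5) · 2^(13-5) = 1287 · 256 = 329472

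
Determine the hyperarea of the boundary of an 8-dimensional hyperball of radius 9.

The surface area of an n-ball is 2π^(n/2) r^(n-1) / Γ(n/2). For n=8, r=9: 1594323·π^4 ≈ 1.55302e+08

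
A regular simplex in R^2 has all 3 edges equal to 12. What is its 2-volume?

Area = (√3/4) · 12² = 62.3538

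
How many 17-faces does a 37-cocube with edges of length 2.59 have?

Number of 17-faces = 2^(17+1) · C(37,17+1) = 262144 · 17672631900 = 4632774416793600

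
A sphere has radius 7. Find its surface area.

S_3(7) = 2·π^(3/2)·(7)^2 / Γ(3/2) = 4πr² = 4π·(7)² ≈ 615.752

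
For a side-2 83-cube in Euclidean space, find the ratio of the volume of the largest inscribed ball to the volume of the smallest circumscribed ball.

The radii are 2/2 and 2√83/2, so the volume ratio is (1/√83)^83 = 83^{-83/2} ≈ 2.2817e-80.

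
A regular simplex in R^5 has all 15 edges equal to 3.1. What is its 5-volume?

V = (3.1^5 / 5!) · √((5+1) / 2^5) ≈ 1.03307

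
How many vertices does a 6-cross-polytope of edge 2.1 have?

Number of 0-faces = 2^(0+1) · C(6,0+1) = 2 · 6 = 12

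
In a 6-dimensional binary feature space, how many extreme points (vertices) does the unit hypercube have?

Each vertex is a binary string of length 6, so there are 2^6 = 64.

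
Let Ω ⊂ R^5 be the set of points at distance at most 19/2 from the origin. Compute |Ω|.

V_5(19/2) = π^(5/2) · (19/2)^5 / Γ(5/2 + 1) = 2476099·π^2/60 ≈ 407302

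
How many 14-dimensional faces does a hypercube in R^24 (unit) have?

Number of 14-faces = C(24,14) · 2^(24-14) = 1961256 · 1024 = 2008326144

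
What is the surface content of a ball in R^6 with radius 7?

The surface area of an n-ball is 2π^(n/2) r^(n-1) / Γ(n/2). For n=6, r=7: 16807·π^3 ≈ 521122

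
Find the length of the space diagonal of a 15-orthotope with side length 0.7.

The space diagonal of an n-cube of side s is s√n. Here 0.7·√15 ≈ 2.71109.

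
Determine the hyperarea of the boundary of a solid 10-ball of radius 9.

|∂B_10(9)| = 129140163·π^5/4 ≈ 9.87986e+09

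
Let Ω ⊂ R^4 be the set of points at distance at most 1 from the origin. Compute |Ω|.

The n-ball volume is π^(n/2)·r^n/Γ(n/2+1). With n=4, r=1: V = π^2/2 ≈ 4.9348.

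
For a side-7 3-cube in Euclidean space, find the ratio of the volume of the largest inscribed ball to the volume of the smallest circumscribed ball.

The radii are 7/2 and 7√3/2, so the volume ratio is (1/√3)^3 = 3^{-3/2} ≈ 0.19245.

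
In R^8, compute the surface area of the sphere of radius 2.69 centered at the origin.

S_8(2.69) = 2·π^(8/2)·(2.69)^7 / Γ(8/2) ≈ 33093.6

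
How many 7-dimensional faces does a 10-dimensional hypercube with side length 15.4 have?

An n-cube has C(n,k)·2^(n-k) k-faces. Here C(10,7)·2^3 = 120·8 = 960.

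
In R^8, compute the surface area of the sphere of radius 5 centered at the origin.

S_8(5) = 2·π^(8/2)·(5)^7 / Γ(8/2) = 78125·π^4/3 ≈ 2.5367e+06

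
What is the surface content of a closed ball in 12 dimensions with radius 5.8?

The surface area of an n-ball is 2π^(n/2) r^(n-1) / Γ(n/2). For n=12, r=5.8: 4.00365e+09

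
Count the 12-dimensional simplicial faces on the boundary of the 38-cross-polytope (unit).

f_12(38-orthoplex) = 2^13 · (38 choose 13) = 44359272824832.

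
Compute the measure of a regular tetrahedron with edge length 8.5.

Volume = (√2/12) · 8.5³ = 72.3753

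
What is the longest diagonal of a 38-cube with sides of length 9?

Diagonal = √38 · 9 ≈ 55.4797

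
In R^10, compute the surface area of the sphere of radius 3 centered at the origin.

S = n·V_n(r)/r = 10·V_10(3)/3 (volume-to-surface relation), giving 6561·π^5/4 ≈ 501949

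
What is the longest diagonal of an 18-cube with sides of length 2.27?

d = √(2.27² + 2.27² + ... + 2.27²) [18 terms] = √(18·2.27²) = 2.27√18 ≈ 9.63079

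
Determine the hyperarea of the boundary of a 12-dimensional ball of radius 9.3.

S = n·V_n(r)/r = 12·V_12(9.3)/9.3 (volume-to-surface relation), giving 7.21208e+11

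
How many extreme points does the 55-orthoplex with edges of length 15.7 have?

The 55-dimensional cross-polytope has 2n = 2·55 = 110 vertices.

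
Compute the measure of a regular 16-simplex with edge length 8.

For a regular n-simplex with edge a, V = (a^n / n!)·√((n+1)/2^n). With a=8, n=16: V ≈ 0.216673.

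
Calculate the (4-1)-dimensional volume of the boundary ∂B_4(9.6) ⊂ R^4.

The surface area of an n-ball is 2π^(n/2) r^(n-1) / Γ(n/2). For n=4, r=9.6: 17464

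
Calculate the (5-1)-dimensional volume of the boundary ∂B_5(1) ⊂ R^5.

S = n·V_n(r)/r = 5·V_5(1)/1 (volume-to-surface relation), giving 8·π^2/3 ≈ 26.3189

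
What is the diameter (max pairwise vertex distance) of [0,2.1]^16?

The space diagonal of an n-cube of side s is s√n. Here 2.1·√16 = 8.4.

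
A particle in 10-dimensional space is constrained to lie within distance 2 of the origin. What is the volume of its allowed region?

V = 128·π^5/15 ≈ 2611.37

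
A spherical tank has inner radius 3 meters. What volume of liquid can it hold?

The n-ball volume is π^(n/2)·r^n/Γ(n/2+1). With n=3, r=3: V = 36·π ≈ 113.097.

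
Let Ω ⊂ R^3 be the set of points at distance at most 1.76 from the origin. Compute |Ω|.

The n-ball volume is π^(n/2)·r^n/Γ(n/2+1). With n=3, r=1.76: V ≈ 22.8363.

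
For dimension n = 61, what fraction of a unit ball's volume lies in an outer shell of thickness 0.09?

1 - (1-0.09)^61 ≈ 0.996827 ≈ 99.68%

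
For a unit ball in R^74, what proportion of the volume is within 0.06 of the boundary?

1 - (1-0.06)^74 ≈ 0.989733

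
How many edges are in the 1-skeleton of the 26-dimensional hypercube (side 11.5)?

An n-cube has n·2^(n-1) edges. With n = 26: 26·33554432 = 872415232.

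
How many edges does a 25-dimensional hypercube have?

Each of the 2^25 = 33554432 vertices has degree 25; total edges = 25·2^25/2 = 419430400.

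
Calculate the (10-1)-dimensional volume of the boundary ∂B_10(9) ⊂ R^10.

S = n·V_n(r)/r = 10·V_10(9)/9 (volume-to-surface relation), giving 129140163·π^5/4 ≈ 9.87986e+09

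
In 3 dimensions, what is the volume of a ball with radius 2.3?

The n-ball volume is π^(n/2)·r^n/Γ(n/2+1). With n=3, r=2.3: V ≈ 50.965.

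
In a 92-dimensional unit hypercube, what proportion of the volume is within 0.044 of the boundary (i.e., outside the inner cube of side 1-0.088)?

1 - (1 - 2·0.044)^92 = 1 - 0.912^92 ≈ 0.999791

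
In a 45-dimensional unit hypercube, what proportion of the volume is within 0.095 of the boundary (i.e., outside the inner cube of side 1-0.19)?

1 - (1 - 2·0.095)^45 = 1 - 0.81^45 ≈ 0.999924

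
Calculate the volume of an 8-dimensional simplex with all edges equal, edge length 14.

Volume = 14^8 · √(9/2^8) / 8! ≈ 6862.86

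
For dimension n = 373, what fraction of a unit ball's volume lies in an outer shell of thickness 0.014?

1 - (1-0.014)^373 ≈ 0.994799 ≈ 99.48%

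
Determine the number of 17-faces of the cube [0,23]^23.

Number of 17-faces = C(23,17) · 2^(23-17) = 100947 · 64 = 6460608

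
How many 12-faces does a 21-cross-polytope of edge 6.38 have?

An n-cross-polytope has 2^(k+1)·C(n,k+1) k-faces. Here 2^13·C(21,13) = 8192·203490 = 1666990080.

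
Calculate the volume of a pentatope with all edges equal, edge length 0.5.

V = (0.5^4 / 4!) · √((4+1) / 2^4) ≈ 0.00145577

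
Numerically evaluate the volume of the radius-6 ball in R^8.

V = 69984·π^4 ≈ 6.81708e+06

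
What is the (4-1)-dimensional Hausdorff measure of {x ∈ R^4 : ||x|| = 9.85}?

|∂B_4(9.85)| ≈ 18864.2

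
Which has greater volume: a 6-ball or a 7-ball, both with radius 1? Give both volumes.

V_6(1) ≈ 5.16771. V_7(1) ≈ 4.72477. The 6-ball is larger.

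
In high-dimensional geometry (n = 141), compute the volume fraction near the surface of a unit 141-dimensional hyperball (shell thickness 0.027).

1 - (1-0.027)^141 ≈ 0.978918 ≈ 97.89%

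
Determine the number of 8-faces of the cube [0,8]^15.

Choose 8 of 15 axes to span the face (C(15,8) = 6435 ways), then fix each of the remaining 7 coordinates at one of its two extreme values (2^7 = 128 ways): 6435·128 = 823680.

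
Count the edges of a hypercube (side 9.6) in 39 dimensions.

Each of the 2^39 = 549755813888 vertices has degree 39; total edges = 39·2^39/2 = 10720238370816.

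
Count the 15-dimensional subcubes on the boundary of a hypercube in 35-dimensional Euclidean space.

Choose 15 of 35 axes to span the face (C(35,15) = 3247943160 ways), then fix each of the remaining 20 coordinates at one of its two extreme values (2^20 = 1048576 ways): 3247943160·1048576 = 3405715246940160.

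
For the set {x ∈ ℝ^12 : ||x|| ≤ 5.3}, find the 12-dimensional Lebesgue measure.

Volume = π^{12/2}·(5.3)^12/Γ(7) ≈ 6.5596e+08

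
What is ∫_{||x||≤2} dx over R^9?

V = 16384·π^4/945 ≈ 1688.84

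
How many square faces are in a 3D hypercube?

Choose 2 of 3 axes to span the face (C(3,2) = 3 ways), then fix each of the remaining 1 coordinate at one of its two extreme values (2^1 = 2 ways): 3·2 = 6.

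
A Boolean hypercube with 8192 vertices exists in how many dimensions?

Since 2^n = 8192, we have n = 13.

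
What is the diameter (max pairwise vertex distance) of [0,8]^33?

The space diagonal of an n-cube of side s is s√n. Here 8·√33 ≈ 45.9565.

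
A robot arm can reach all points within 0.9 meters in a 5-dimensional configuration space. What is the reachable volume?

The n-ball volume is π^(n/2)·r^n/Γ(n/2+1). With n=5, r=0.9: V ≈ 3.10821.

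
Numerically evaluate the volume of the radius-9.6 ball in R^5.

V_5(9.6) = π^(5/2) · (9.6)^5 / Γ(5/2 + 1) ≈ 429195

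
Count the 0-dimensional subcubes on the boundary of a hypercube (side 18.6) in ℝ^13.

f_0(13-cube) = (13 choose 0) · 2^13 = 8192.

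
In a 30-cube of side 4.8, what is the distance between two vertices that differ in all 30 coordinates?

The space diagonal of an n-cube of side s is s√n. Here 4.8·√30 ≈ 26.2907.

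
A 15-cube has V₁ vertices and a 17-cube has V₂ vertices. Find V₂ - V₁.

V₁ = 2^15 = 32768. V₂ = 2^17 = 131072. V₂ - V₁ = 98304.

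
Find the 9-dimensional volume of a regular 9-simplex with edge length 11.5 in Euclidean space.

Volume = 11.5^9 · √(10/2^9) / 9! ≈ 1354.82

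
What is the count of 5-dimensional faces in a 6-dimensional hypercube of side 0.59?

An n-cube has C(n,k)·2^(n-k) k-faces. Here C(6,5)·2^1 = 6·2 = 12.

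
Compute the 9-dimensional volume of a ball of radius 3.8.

Volume = π^{9/2}·(3.8)^9/Γ(11/2) ≈ 544967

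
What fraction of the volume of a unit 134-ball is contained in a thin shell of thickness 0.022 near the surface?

V(inner)/V(outer) = ((1-0.022)/1)^134 ≈ 0.05075, so the shell fraction is 0.949253.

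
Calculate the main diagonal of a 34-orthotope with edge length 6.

d = √(6² + 6² + ... + 6²) [34 terms] = √(34·6²) = 6√34 ≈ 34.9857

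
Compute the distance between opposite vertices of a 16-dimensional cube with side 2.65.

||(2.65,2.65,...,2.65)|| = √(16)·2.65 = 10.6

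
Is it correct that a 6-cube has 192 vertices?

False. The 6-cube has 2^6 = 64 vertices.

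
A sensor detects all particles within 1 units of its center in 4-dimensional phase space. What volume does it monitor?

Volume = π^{4/2}·(1)^4/Γ(3) = π^2/2 ≈ 4.9348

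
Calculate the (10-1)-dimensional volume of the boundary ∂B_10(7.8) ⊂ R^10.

S_10(7.8) = 2·π^(10/2)·(7.8)^9 / Γ(10/2) ≈ 2.72533e+09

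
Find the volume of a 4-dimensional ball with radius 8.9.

V_4(8.9) = π^(4/2) · (8.9)^4 / Γ(4/2 + 1) ≈ 30962.1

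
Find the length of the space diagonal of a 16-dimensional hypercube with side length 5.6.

The space diagonal of an n-cube of side s is s√n. Here 5.6·√16 = 22.4.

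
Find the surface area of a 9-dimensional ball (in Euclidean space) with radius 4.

The surface area of an n-ball is 2π^(n/2) r^(n-1) / Γ(n/2). For n=9, r=4: 2097152·π^4/105 ≈ 1.94554e+06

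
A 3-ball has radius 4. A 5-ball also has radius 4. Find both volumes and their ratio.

V_3(4) ≈ 268.083. V_5(4) ≈ 5390.12. Ratio V_3/V_5 ≈ 0.04974.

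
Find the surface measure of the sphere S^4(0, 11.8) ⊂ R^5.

The surface area of an n-ball is 2π^(n/2) r^(n-1) / Γ(n/2). For n=5, r=11.8: 510266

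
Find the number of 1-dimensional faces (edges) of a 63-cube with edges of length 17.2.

Each of the 2^63 = 9223372036854775808 vertices has degree 63; total edges = 63·2^63/2 = 290536219160925437952.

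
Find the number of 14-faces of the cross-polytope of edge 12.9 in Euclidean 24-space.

f_14(24-orthoplex) = 2^15 · (24 choose 15) = 42844291072.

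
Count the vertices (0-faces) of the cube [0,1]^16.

Number of vertices = 2^16 = 65536.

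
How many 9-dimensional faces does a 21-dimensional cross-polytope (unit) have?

An n-cross-polytope has 2^(k+1)·C(n,k+1) k-faces. Here 2^10·C(21,10) = 1024·352716 = 361181184.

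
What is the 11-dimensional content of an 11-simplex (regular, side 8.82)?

V = (8.82^11 / 11!) · √((11+1) / 2^11) ≈ 48.1864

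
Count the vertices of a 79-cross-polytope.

The vertices are ±e_1, ..., ±e_79, so there are 2·79 = 158.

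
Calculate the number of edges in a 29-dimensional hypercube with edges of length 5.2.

Each of the 2^29 = 536870912 vertices has degree 29; total edges = 29·2^29/2 = 7784628224.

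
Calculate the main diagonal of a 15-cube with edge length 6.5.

||(6.5,6.5,...,6.5)|| = √(15)·6.5 ≈ 25.1744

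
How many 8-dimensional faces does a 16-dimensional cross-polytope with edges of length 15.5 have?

Each 8-face is the convex hull of 9 vertices, one chosen as ±e_i from each of 9 distinct axes: 2^9·C(16,9) = 5857280.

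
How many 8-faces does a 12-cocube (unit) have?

Each 8-face is the convex hull of 9 vertices, one chosen as ±e_i from each of 9 distinct axes: 2^9·C(12,9) = 112640.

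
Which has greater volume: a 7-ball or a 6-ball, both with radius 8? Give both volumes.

V_7(8) ≈ 9.90855e+06. V_6(8) ≈ 1.35468e+06. The 7-ball is larger.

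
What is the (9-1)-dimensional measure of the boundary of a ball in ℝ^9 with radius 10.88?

The surface area of an n-ball is 2π^(n/2) r^(n-1) / Γ(n/2). For n=9, r=10.88: 5.82896e+09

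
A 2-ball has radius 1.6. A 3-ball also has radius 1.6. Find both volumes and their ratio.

V_2(1.6) ≈ 8.04248. V_3(1.6) ≈ 17.1573. Ratio V_2/V_3 ≈ 0.4688.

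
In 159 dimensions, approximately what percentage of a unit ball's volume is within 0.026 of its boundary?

1 - (1-0.026)^159 ≈ 0.984834 ≈ 98.48%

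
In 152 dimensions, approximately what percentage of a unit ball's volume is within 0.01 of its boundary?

1 - (1-0.01)^152 ≈ 0.782955 ≈ 78.30%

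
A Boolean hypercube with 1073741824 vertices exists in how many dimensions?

Since 2^n = 1073741824, we have n = 30.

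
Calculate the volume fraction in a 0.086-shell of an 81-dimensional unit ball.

V(inner)/V(outer) = ((1-0.086)/1)^81 ≈ 0.0006865, so the shell fraction is 0.999313.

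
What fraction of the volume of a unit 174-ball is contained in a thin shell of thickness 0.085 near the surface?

1 - (1-0.085)^174 ≈ 0.9999998062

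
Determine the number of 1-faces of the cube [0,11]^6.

Choose 1 of 6 axes to span the face (C(6,1) = 6 ways), then fix each of the remaining 5 coordinates at one of its two extreme values (2^5 = 32 ways): 6·32 = 192.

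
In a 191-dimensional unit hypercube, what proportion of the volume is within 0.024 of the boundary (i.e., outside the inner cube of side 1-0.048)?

1 - (1 - 2·0.024)^191 = 1 - 0.952^191 ≈ 0.999917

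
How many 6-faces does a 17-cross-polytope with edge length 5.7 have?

Number of 6-faces = 2^(6+1) · C(17,6+1) = 128 · 19448 = 2489344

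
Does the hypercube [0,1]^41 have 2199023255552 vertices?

True. The 41-cube has 2^41 = 2199023255552 vertices.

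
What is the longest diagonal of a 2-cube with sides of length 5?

The space diagonal of an n-cube of side s is s√n. Here 5·√2 ≈ 7.07107.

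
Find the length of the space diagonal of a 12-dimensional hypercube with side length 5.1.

d = √(5.1² + 5.1² + ... + 5.1²) [12 terms] = √(12·5.1²) = 5.1√12 ≈ 17.6669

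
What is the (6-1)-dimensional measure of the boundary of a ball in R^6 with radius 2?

S_6(2) = 2·π^(6/2)·(2)^5 / Γ(6/2) = 32·π^3 ≈ 992.201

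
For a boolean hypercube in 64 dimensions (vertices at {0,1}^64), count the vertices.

An n-cube has 2^n vertices; for n = 64 that is 2^64 = 18446744073709551616.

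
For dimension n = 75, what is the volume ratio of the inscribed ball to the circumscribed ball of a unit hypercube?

V_in/V_out = n^(-n/2) = 75^(-75/2) ≈ 4.84398e-71.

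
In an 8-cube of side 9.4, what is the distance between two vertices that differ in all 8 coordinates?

Diagonal = √8 · 9.4 ≈ 26.5872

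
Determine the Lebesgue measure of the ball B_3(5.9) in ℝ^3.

The n-ball volume is π^(n/2)·r^n/Γ(n/2+1). With n=3, r=5.9: V ≈ 860.29.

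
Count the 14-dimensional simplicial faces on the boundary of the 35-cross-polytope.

f_14(35-orthoplex) = 2^15 · (35 choose 15) = 106428601466880.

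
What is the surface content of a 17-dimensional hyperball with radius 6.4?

S = n·V_n(r)/r = 17·V_17(6.4)/6.4 (volume-to-surface relation), giving 1.89884e+13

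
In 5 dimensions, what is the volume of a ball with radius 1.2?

The n-ball volume is π^(n/2)·r^n/Γ(n/2+1). With n=5, r=1.2: V ≈ 13.098.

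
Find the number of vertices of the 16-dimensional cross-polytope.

An n-cross-polytope has 2n vertices; here n = 16, giving 32.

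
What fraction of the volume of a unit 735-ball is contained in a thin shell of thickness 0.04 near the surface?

Shell fraction = 1 - (1-0.04)^735 ≈ 1 - 9.319e-14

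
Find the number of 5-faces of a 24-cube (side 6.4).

An n-cube has C(n,k)·2^(n-k) k-faces. Here C(24,5)·2^19 = 42504·524288 = 22284337152.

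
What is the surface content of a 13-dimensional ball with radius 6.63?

S_13(6.63) = 2·π^(13/2)·(6.63)^12 / Γ(13/2) ≈ 8.53979e+10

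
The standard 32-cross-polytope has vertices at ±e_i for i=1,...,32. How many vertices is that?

The vertices are ±e_1, ..., ±e_32, so there are 2·32 = 64.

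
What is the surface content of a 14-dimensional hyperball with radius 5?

S_14(5) = 2·π^(14/2)·(5)^13 / Γ(14/2) = 244140625·π^7/72 ≈ 1.02413e+10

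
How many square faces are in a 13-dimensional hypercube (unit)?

An n-cube has C(n,k)·2^(n-k) k-faces. Here C(13,2)·2^11 = 78·2048 = 159744.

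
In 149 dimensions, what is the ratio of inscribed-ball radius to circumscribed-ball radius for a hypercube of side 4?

Ratio = (s/2)/(s√149/2) = 149^(-1/2) ≈ 0.0819232.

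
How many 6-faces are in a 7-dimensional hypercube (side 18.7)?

An n-cube has C(n,k)·2^(n-k) k-faces. Here C(7,6)·2^1 = 7·2 = 14.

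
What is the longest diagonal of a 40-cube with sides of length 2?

d = √(2² + 2² + ... + 2²) [40 terms] = √(40·2²) = 2√40 ≈ 12.6491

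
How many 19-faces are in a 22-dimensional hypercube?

Number of 19-faces = C(22,19) · 2^(22-19) = 1540 · 8 = 12320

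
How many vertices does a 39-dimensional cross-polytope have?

Number of vertices = 2n = 78.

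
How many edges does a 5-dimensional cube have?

Number of 1-faces = C(5,1)·2^(5-1) = 5·16 = 80.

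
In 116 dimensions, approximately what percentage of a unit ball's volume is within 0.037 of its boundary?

1 - (1-0.037)^116 ≈ 0.987392 ≈ 98.74%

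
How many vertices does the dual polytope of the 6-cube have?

An n-cross-polytope has 2n vertices; here n = 6, giving 12.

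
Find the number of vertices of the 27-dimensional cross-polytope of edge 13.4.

Number of vertices = 2n = 54.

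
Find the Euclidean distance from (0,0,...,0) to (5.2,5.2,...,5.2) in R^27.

The space diagonal of an n-cube of side s is s√n. Here 5.2·√27 ≈ 27.02.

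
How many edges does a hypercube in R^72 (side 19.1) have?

Number of 1-faces = C(72,1)·2^(72-1) = 72·2361183241434822606848 = 170005193383307227693056.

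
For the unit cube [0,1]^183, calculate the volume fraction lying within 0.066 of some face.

Shell fraction = 1 - (1-0.132)^183 ≈ 1 - 5.612e-12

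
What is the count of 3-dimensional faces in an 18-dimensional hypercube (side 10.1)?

Choose 3 of 18 axes to span the face (C(18,3) = 816 ways), then fix each of the remaining 15 coordinates at one of its two extreme values (2^15 = 32768 ways): 816·32768 = 26738688.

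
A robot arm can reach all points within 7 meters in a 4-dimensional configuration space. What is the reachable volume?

The n-ball volume is π^(n/2)·r^n/Γ(n/2+1). With n=4, r=7: V = 2401·π^2/2 ≈ 11848.5.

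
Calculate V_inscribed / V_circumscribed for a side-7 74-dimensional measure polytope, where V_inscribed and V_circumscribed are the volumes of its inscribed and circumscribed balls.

V_in / V_out = (r_in/r_out)^74 = (1/√74)^74 = 74^(-74/2) ≈ 6.89329e-70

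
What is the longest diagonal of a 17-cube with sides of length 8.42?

d = √(8.42² + 8.42² + ... + 8.42²) [17 terms] = √(17·8.42²) = 8.42√17 ≈ 34.7165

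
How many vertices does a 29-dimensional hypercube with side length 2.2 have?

Each vertex is a binary string of length 29, so there are 2^29 = 536870912.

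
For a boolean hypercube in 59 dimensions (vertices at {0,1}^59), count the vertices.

Number of vertices = 2^59 = 576460752303423488.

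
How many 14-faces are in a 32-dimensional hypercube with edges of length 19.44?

Choose 14 of 32 axes to span the face (C(32,14) = 471435600 ways), then fix each of the remaining 18 coordinates at one of its two extreme values (2^18 = 262144 ways): 471435600·262144 = 123584013926400.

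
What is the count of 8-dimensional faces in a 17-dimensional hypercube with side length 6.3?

f_8(17-cube) = (17 choose 8) · 2^9 = 12446720.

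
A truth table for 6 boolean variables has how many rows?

An n-cube has 2^n vertices; for n = 6 that is 2^6 = 64.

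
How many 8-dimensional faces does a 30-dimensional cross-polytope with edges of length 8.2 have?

Number of 8-faces = 2^(8+1) · C(30,8+1) = 512 · 14307150 = 7325260800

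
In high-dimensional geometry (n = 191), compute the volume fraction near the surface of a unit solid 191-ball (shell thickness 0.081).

1 - (1-0.081)^191 ≈ 0.9999999015 ≈ 99.999990%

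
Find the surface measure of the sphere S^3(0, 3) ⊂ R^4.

S_4(3) = 2·π^(4/2)·(3)^3 / Γ(4/2) = 54·π^2 ≈ 532.959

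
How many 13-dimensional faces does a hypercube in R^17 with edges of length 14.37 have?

Number of 13-faces = C(17,13) · 2^(17-13) = 2380 · 16 = 38080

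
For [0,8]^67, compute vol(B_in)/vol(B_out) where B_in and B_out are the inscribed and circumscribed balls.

V_in/V_out = n^(-n/2) = 67^(-67/2) ≈ 6.70647e-62.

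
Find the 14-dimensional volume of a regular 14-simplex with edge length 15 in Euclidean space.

For a regular n-simplex with edge a, V = (a^n / n!)·√((n+1)/2^n). With a=15, n=14: V ≈ 10132.2.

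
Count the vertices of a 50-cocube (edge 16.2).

The 50-dimensional cross-polytope has 2n = 2·50 = 100 vertices.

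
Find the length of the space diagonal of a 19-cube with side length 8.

Diagonal = √19 · 8 ≈ 34.8712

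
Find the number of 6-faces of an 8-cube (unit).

Number of 6-faces = C(8,6) · 2^(8-6) = 28 · 4 = 112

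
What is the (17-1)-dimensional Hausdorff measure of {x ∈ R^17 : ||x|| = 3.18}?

S = n·V_n(r)/r = 17·V_17(3.18)/3.18 (volume-to-surface relation), giving 2.62086e+08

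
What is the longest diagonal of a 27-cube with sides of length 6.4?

The space diagonal of an n-cube of side s is s√n. Here 6.4·√27 ≈ 33.2554.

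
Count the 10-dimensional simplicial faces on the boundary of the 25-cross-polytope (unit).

Number of 10-faces = 2^(10+1) · C(25,10+1) = 2048 · 4457400 = 9128755200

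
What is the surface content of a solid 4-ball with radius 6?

The surface area of an n-ball is 2π^(n/2) r^(n-1) / Γ(n/2). For n=4, r=6: 432·π^2 ≈ 4263.67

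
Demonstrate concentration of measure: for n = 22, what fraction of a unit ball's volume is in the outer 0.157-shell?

1 - (1-0.157)^22 ≈ 0.976654 ≈ 97.67%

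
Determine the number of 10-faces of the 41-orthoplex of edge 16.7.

An n-cross-polytope has 2^(k+1)·C(n,k+1) k-faces. Here 2^11·C(41,11) = 2048·3159461968 = 6470578110464.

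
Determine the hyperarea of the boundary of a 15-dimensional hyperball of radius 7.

S_15(7) = 2·π^(15/2)·(7)^14 / Γ(15/2) = 24803586664192·π^7/19305 ≈ 3.88055e+12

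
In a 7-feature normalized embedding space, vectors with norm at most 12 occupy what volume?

The n-ball volume is π^(n/2)·r^n/Γ(n/2+1). With n=7, r=12: V = 191102976·π^3/35 ≈ 1.69297e+08.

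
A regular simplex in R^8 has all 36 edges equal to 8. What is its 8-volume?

V = (8^8 / 8!) · √((8+1) / 2^8) ≈ 78.019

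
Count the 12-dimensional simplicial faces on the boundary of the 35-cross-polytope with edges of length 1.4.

Number of 12-faces = 2^(12+1) · C(35,12+1) = 8192 · 1476337800 = 12094159257600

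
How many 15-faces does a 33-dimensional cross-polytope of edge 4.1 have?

Number of 15-faces = 2^(15+1) · C(33,15+1) = 65536 · 1166803110 = 76467608616960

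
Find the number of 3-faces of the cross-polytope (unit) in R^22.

Each 3-face is the convex hull of 4 vertices, one chosen as ±e_i from each of 4 distinct axes: 2^4·C(22,4) = 117040.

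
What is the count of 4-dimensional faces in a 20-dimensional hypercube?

An n-cube has C(n,k)·2^(n-k) k-faces. Here C(20,4)·2^16 = 4845·65536 = 317521920.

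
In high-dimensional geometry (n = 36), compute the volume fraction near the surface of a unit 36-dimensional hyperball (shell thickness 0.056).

1 - (1-0.056)^36 ≈ 0.874399 ≈ 87.44%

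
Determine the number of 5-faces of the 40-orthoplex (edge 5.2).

An n-cross-polytope has 2^(k+1)·C(n,k+1) k-faces. Here 2^6·C(40,6) = 64·3838380 = 245656320.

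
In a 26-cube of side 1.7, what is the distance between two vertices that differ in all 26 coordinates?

The space diagonal of an n-cube of side s is s√n. Here 1.7·√26 ≈ 8.66833.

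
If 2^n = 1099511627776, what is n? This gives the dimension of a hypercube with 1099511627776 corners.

The n-cube has 2^n vertices, and 1099511627776 = 2^40, so n = 40.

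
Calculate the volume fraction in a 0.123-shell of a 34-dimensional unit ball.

Shell fraction = 1 - (1-0.123)^34 ≈ 0.988466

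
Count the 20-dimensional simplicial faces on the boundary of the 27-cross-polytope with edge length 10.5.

An n-cross-polytope has 2^(k+1)·C(n,k+1) k-faces. Here 2^21·C(27,21) = 2097152·296010 = 620777963520.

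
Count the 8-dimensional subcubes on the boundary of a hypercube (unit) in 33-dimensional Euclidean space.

An n-cube has C(n,k)·2^(n-k) k-faces. Here C(33,8)·2^25 = 13884156·33554432 = 465874968379392.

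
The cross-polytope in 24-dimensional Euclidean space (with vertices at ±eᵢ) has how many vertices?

Number of vertices = 2n = 48.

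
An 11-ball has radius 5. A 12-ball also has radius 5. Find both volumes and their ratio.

V_11(5) ≈ 9.19973e+07. V_12(5) ≈ 3.25992e+08. Ratio V_11/V_12 ≈ 0.2822.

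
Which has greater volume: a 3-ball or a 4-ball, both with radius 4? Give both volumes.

V_3(4) ≈ 268.083. V_4(4) ≈ 1263.31. The 4-ball is larger.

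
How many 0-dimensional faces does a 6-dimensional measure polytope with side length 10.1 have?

Number of 0-faces = C(6,0) · 2^(6-0) = 1 · 64 = 64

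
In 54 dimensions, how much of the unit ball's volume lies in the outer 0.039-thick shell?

1 - (1-0.039)^54 ≈ 0.883302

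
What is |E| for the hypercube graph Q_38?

An n-cube has n·2^(n-1) edges. With n = 38: 38·137438953472 = 5222680231936.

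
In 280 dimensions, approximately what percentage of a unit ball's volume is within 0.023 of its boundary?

1 - (1-0.023)^280 ≈ 0.998519 ≈ 99.85%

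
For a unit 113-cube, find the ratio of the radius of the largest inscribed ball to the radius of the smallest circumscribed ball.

r_in / r_out = (1/2) / (1√113/2) = 1/√113 ≈ 0.0940721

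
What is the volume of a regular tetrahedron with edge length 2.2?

Volume = (√2/12) · 2.2³ = 1.25488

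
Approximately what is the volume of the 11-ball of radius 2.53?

Volume = π^{11/2}·(2.53)^11/Γ(13/2) ≈ 51218.9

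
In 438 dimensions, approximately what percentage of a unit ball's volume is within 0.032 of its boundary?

1 - (1-0.032)^438 ≈ 0.9999993493 ≈ 99.999935%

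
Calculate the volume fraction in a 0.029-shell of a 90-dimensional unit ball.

1 - (1-0.029)^90 ≈ 0.929249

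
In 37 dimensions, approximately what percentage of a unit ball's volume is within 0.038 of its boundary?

1 - (1-0.038)^37 ≈ 0.761506 ≈ 76.15%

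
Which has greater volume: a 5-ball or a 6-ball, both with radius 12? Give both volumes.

V_5(12) ≈ 1.3098e+06. V_6(12) ≈ 1.54307e+07. The 6-ball is larger.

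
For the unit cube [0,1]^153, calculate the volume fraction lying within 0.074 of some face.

The inner cube has side 1-2·0.074 = 0.852 and volume (0.852)^153 ≈ 2.276e-11, so the shell holds 1 - 2.276e-11 of the volume.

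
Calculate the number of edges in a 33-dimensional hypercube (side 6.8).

The 33-cube has n·2^(n-1) = 33·2^32 = 33·4294967296 = 141733920768 edges.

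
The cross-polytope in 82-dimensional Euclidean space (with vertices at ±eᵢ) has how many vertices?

Number of vertices = 2n = 164.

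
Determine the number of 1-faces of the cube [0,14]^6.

Choose 1 of 6 axes to span the face (C(6,1) = 6 ways), then fix each of the remaining 5 coordinates at one of its two extreme values (2^5 = 32 ways): 6·32 = 192.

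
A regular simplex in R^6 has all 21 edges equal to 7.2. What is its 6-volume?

For a regular n-simplex with edge a, V = (a^n / n!)·√((n+1)/2^n). With a=7.2, n=6: V ≈ 63.9914.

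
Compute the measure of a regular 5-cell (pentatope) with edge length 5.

Volume = 5^4 · √(5/2^4) / 4! ≈ 14.5577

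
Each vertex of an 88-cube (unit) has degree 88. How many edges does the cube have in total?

Each of the 2^88 = 309485009821345068724781056 vertices has degree 88; total edges = 88·2^88/2 = 13617340432139183023890366464.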